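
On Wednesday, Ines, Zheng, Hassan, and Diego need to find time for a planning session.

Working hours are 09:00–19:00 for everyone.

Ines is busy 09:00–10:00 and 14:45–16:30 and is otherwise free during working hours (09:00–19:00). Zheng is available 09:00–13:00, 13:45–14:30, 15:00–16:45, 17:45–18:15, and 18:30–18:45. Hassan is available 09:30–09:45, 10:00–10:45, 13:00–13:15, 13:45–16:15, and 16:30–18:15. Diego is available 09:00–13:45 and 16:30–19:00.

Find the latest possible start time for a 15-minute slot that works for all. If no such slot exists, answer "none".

Ines free within 09:00–19:00: 10:00–14:45, 16:30–19:00.
Ines ∩ Zheng: 10:00–13:00, 13:45–14:30, 16:30–16:45, 17:45–18:15, 18:30–18:45.
Ines ∩ Zheng ∩ Hassan: 10:00–10:45, 13:45–14:30, 16:30–16:45, 17:45–18:15.
Ines ∩ Zheng ∩ Hassan ∩ Diego: 10:00–10:45, 16:30–16:45, 17:45–18:15.
Windows ≥ 15 min: 10:00–10:45, 16:30–16:45, 17:45–18:15.
Latest start in the last window 17:45–18:15 is 18:15 − 15 min = 18:00.

18:00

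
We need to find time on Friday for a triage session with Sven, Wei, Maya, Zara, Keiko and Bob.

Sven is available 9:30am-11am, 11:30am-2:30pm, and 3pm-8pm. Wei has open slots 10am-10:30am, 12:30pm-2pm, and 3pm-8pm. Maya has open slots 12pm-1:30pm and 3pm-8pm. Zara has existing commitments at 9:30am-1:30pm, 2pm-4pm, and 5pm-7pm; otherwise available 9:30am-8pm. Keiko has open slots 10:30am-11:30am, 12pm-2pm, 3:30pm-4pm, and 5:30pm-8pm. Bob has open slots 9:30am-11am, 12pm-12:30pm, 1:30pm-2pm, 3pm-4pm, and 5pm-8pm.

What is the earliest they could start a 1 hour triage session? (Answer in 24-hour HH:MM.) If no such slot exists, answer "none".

Zara free within 09:30–20:00: 13:30–14:00, 16:00–17:00, 19:00–20:00.
Sven ∩ Wei: 10:00–10:30, 12:30–14:00, 15:00–20:00.
Sven ∩ Wei ∩ Maya: 12:30–13:30, 15:00–20:00.
Sven ∩ Wei ∩ Maya ∩ Zara: 16:00–17:00, 19:00–20:00.
Sven ∩ Wei ∩ Maya ∩ Zara ∩ Keiko: 19:00–20:00.
Sven ∩ Wei ∩ Maya ∩ Zara ∩ Keiko ∩ Bob: 19:00–20:00.
Windows ≥ 60 min: 19:00–20:00.
Earliest such window starts at 19:00.

19:00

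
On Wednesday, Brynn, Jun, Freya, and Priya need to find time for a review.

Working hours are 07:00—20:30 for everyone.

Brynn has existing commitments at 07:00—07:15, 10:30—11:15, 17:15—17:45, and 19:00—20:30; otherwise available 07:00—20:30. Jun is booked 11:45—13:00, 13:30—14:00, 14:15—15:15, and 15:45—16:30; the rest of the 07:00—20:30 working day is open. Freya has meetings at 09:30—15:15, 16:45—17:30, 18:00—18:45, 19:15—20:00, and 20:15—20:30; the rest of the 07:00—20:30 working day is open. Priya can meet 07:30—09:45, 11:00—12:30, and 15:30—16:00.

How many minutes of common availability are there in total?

135 minutes

Brynn free within 07:00–20:30: 07:15–10:30, 11:15–17:15, 17:45–19:00.
Jun free within 07:00–20:30: 07:00–11:45, 13:00–13:30, 14:00–14:15, 15:15–15:45, 16:30–20:30.
Freya free within 07:00–20:30: 07:00–09:30, 15:15–16:45, 17:30–18:00, 18:45–19:15, 20:00–20:15.
Brynn ∩ Jun: 07:15–10:30, 11:15–11:45, 13:00–13:30, 14:00–14:15, 15:15–15:45, 16:30–17:15, 17:45–19:00.
Brynn ∩ Jun ∩ Freya: 07:15–09:30, 15:15–15:45, 16:30–16:45, 17:45–18:00, 18:45–19:00.
Brynn ∩ Jun ∩ Freya ∩ Priya: 07:30–09:30, 15:30–15:45.
Total common minutes: 120 + 15 = 135.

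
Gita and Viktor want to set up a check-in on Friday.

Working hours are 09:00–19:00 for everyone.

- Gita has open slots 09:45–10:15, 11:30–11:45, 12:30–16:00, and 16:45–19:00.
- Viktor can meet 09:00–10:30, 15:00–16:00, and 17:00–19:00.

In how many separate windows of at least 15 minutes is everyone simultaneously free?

3

Gita ∩ Viktor: 09:45–10:15, 15:00–16:00, 17:00–19:00.
Windows ≥ 15 min: 09:45–10:15, 15:00–16:00, 17:00–19:00.
That's 3 windows.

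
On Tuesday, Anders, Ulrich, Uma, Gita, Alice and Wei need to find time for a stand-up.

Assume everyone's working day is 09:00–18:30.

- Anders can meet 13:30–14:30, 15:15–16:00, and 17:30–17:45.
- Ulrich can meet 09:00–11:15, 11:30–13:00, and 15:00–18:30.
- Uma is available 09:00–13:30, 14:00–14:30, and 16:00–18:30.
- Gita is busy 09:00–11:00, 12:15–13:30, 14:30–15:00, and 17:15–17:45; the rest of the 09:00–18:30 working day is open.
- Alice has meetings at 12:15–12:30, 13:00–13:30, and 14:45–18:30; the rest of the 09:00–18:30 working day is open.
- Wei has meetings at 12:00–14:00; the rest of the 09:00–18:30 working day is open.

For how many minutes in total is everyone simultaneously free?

Gita free within 09:00–18:30: 11:00–12:15, 13:30–14:30, 15:00–17:15, 17:45–18:30.
Alice free within 09:00–18:30: 09:00–12:15, 12:30–13:00, 13:30–14:45.
Wei free within 09:00–18:30: 09:00–12:00, 14:00–18:30.
Anders ∩ Ulrich: 15:15–16:00, 17:30–17:45.
Anders ∩ Ulrich ∩ Uma: 17:30–17:45.
Anders ∩ Ulrich ∩ Uma ∩ Gita: (none).
Anders ∩ Ulrich ∩ Uma ∩ Gita ∩ Alice: (none).
Anders ∩ Ulrich ∩ Uma ∩ Gita ∩ Alice ∩ Wei: (none).
Total common minutes: 0.

0 minutes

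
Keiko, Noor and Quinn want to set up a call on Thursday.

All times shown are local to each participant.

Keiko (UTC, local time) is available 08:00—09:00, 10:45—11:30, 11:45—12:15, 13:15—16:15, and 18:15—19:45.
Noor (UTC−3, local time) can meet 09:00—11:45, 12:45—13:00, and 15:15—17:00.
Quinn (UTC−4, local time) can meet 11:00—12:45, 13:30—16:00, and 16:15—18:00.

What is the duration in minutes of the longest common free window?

Keiko → UTC: 08:00–09:00, 10:45–11:30, 11:45–12:15, 13:15–16:15, 18:15–19:45.
Noor → UTC: 12:00–14:45, 15:45–16:00, 18:15–20:00.
Quinn → UTC: 15:00–16:45, 17:30–20:00, 20:15–22:00.
Keiko ∩ Noor: 12:00–12:15, 13:15–14:45, 15:45–16:00, 18:15–19:45.
Keiko ∩ Noor ∩ Quinn: 15:45–16:00, 18:15–19:45.
Common window lengths: 15, 90 min; longest is 90.

90 minutes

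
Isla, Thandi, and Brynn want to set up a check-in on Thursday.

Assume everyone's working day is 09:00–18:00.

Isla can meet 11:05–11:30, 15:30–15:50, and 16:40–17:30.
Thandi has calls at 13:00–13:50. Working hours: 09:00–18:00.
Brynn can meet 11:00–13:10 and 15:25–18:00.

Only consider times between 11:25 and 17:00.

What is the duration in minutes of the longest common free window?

Thandi free within 09:00–18:00: 09:00–13:00, 13:50–18:00.
Isla ∩ Thandi: 11:05–11:30, 15:30–15:50, 16:40–17:30.
Isla ∩ Thandi ∩ Brynn: 11:05–11:30, 15:30–15:50, 16:40–17:30.
Restricted to 11:25–17:00: 11:25–11:30, 15:30–15:50, 16:40–17:00.
Common window lengths: 5, 20, 20 min; longest is 20.

20 minutes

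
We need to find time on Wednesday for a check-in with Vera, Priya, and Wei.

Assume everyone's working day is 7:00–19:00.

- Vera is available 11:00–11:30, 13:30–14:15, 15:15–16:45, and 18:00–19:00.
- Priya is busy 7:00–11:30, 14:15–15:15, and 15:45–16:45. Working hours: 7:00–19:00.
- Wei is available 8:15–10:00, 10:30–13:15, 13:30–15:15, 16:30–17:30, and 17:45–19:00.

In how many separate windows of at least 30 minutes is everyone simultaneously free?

Priya free within 07:00–19:00: 11:30–14:15, 15:15–15:45, 16:45–19:00.
Vera ∩ Priya: 13:30–14:15, 15:15–15:45, 18:00–19:00.
Vera ∩ Priya ∩ Wei: 13:30–14:15, 18:00–19:00.
Windows ≥ 30 min: 13:30–14:15, 18:00–19:00.
That's 2 windows.

2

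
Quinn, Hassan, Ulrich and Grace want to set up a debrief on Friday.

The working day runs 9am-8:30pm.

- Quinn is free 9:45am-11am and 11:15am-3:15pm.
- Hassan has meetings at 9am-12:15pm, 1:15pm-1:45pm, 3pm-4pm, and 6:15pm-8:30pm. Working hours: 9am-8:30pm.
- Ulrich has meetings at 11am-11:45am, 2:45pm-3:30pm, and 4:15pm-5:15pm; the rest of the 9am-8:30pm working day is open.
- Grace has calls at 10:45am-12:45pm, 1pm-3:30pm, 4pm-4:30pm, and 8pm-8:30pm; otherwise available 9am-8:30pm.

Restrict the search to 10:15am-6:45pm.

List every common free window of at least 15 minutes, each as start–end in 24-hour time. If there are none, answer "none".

12:45–13:00

Hassan free within 09:00–20:30: 12:15–13:15, 13:45–15:00, 16:00–18:15.
Ulrich free within 09:00–20:30: 09:00–11:00, 11:45–14:45, 15:30–16:15, 17:15–20:30.
Grace free within 09:00–20:30: 09:00–10:45, 12:45–13:00, 15:30–16:00, 16:30–20:00.
Quinn ∩ Hassan: 12:15–13:15, 13:45–15:00.
Quinn ∩ Hassan ∩ Ulrich: 12:15–13:15, 13:45–14:45.
Quinn ∩ Hassan ∩ Ulrich ∩ Grace: 12:45–13:00.
Restricted to 10:15–18:45: 12:45–13:00.
Windows ≥ 15 min: 12:45–13:00.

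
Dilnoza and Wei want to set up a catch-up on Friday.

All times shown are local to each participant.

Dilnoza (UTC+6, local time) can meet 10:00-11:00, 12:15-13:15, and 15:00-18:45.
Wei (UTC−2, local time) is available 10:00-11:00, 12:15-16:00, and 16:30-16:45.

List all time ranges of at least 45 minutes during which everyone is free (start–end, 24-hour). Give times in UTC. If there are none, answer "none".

12:00–12:45

Dilnoza → UTC: 04:00–05:00, 06:15–07:15, 09:00–12:45.
Wei → UTC: 12:00–13:00, 14:15–18:00, 18:30–18:45.
Dilnoza ∩ Wei: 12:00–12:45.
Windows ≥ 45 min: 12:00–12:45.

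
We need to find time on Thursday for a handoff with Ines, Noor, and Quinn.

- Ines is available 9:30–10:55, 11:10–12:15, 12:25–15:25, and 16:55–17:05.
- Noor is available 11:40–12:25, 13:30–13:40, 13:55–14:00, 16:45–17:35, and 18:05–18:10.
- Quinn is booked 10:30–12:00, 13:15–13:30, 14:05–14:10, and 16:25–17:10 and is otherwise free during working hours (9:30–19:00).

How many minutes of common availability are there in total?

30 minutes

Quinn free within 09:30–19:00: 09:30–10:30, 12:00–13:15, 13:30–14:05, 14:10–16:25, 17:10–19:00.
Ines ∩ Noor: 11:40–12:15, 13:30–13:40, 13:55–14:00, 16:55–17:05.
Ines ∩ Noor ∩ Quinn: 12:00–12:15, 13:30–13:40, 13:55–14:00.
Total common minutes: 15 + 10 + 5 = 30.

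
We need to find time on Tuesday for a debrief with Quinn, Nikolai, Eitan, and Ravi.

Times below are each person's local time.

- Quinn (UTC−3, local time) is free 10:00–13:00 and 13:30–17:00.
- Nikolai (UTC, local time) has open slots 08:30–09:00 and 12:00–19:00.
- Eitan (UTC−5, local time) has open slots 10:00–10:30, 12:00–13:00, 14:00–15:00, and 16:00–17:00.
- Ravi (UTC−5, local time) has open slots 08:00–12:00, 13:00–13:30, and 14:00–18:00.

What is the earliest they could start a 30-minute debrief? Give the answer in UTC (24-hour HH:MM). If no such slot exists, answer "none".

15:00

Quinn → UTC: 13:00–16:00, 16:30–20:00.
Nikolai → UTC: 08:30–09:00, 12:00–19:00.
Eitan → UTC: 15:00–15:30, 17:00–18:00, 19:00–20:00, 21:00–22:00.
Ravi → UTC: 13:00–17:00, 18:00–18:30, 19:00–23:00.
Quinn ∩ Nikolai: 13:00–16:00, 16:30–19:00.
Quinn ∩ Nikolai ∩ Eitan: 15:00–15:30, 17:00–18:00.
Quinn ∩ Nikolai ∩ Eitan ∩ Ravi: 15:00–15:30.
Windows ≥ 30 min: 15:00–15:30.
Earliest such window starts at 15:00.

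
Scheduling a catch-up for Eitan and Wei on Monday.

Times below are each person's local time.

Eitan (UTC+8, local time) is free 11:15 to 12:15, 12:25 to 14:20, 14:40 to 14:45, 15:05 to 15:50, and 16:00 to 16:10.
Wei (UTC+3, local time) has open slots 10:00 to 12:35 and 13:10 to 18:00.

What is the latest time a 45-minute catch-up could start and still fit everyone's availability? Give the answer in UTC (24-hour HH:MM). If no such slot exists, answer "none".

07:05

Eitan → UTC: 03:15–04:15, 04:25–06:20, 06:40–06:45, 07:05–07:50, 08:00–08:10.
Wei → UTC: 07:00–09:35, 10:10–15:00.
Eitan ∩ Wei: 07:05–07:50, 08:00–08:10.
Windows ≥ 45 min: 07:05–07:50.
Latest start in the last window 07:05–07:50 is 07:50 − 45 min = 07:05.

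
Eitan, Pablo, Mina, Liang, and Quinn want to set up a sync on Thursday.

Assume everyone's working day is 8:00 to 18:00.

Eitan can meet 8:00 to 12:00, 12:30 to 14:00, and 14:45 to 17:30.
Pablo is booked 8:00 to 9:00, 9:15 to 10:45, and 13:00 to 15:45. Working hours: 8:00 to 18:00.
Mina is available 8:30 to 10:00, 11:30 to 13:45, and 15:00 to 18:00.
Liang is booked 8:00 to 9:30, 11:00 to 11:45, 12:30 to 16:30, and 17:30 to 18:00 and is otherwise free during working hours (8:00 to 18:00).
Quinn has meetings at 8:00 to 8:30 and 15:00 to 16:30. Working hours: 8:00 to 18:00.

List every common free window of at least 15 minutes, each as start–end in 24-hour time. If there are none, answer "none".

Pablo free within 08:00–18:00: 09:00–09:15, 10:45–13:00, 15:45–18:00.
Liang free within 08:00–18:00: 09:30–11:00, 11:45–12:30, 16:30–17:30.
Quinn free within 08:00–18:00: 08:30–15:00, 16:30–18:00.
Eitan ∩ Pablo: 09:00–09:15, 10:45–12:00, 12:30–13:00, 15:45–17:30.
Eitan ∩ Pablo ∩ Mina: 09:00–09:15, 11:30–12:00, 12:30–13:00, 15:45–17:30.
Eitan ∩ Pablo ∩ Mina ∩ Liang: 11:45–12:00, 16:30–17:30.
Eitan ∩ Pablo ∩ Mina ∩ Liang ∩ Quinn: 11:45–12:00, 16:30–17:30.
Windows ≥ 15 min: 11:45–12:00, 16:30–17:30.

11:45–12:00, 16:30–17:30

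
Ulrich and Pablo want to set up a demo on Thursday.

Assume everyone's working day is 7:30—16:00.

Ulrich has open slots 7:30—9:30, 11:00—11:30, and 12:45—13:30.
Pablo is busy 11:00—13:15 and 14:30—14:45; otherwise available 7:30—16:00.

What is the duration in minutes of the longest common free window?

Pablo free within 07:30–16:00: 07:30–11:00, 13:15–14:30, 14:45–16:00.
Ulrich ∩ Pablo: 07:30–09:30, 13:15–13:30.
Common window lengths: 120, 15 min; longest is 120.

120 minutes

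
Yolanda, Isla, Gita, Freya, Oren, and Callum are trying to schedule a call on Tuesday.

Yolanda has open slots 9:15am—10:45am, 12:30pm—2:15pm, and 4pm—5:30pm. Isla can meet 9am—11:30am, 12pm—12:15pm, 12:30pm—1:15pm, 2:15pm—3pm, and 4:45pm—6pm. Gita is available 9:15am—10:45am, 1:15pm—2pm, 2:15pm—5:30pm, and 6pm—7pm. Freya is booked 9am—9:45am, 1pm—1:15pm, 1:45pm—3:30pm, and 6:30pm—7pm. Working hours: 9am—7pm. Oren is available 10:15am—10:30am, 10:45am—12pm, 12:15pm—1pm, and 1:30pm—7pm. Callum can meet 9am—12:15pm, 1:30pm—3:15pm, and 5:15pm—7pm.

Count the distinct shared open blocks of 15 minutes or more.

Freya free within 09:00–19:00: 09:45–13:00, 13:15–13:45, 15:30–18:30.
Yolanda ∩ Isla: 09:15–10:45, 12:30–13:15, 16:45–17:30.
Yolanda ∩ Isla ∩ Gita: 09:15–10:45, 16:45–17:30.
Yolanda ∩ Isla ∩ Gita ∩ Freya: 09:45–10:45, 16:45–17:30.
Yolanda ∩ Isla ∩ Gita ∩ Freya ∩ Oren: 10:15–10:30, 16:45–17:30.
Yolanda ∩ Isla ∩ Gita ∩ Freya ∩ Oren ∩ Callum: 10:15–10:30, 17:15–17:30.
Windows ≥ 15 min: 10:15–10:30, 17:15–17:30.
That's 2 windows.

2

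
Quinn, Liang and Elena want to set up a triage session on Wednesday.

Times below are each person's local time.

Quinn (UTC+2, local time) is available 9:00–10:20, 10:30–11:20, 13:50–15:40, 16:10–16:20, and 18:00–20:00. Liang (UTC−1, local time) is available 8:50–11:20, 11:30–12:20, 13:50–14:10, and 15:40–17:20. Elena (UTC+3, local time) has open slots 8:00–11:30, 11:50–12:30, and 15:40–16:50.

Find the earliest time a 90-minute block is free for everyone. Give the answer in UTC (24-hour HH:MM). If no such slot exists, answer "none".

Quinn → UTC: 07:00–08:20, 08:30–09:20, 11:50–13:40, 14:10–14:20, 16:00–18:00.
Liang → UTC: 09:50–12:20, 12:30–13:20, 14:50–15:10, 16:40–18:20.
Elena → UTC: 05:00–08:30, 08:50–09:30, 12:40–13:50.
Quinn ∩ Liang: 11:50–12:20, 12:30–13:20, 16:40–18:00.
Quinn ∩ Liang ∩ Elena: 12:40–13:20.
Windows ≥ 90 min: (none).

none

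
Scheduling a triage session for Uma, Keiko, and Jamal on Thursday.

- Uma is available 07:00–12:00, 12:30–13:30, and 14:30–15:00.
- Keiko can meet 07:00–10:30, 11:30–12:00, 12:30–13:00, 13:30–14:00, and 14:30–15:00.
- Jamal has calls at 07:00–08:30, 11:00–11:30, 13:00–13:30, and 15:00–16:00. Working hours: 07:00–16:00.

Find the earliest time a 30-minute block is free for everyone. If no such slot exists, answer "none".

Jamal free within 07:00–16:00: 08:30–11:00, 11:30–13:00, 13:30–15:00.
Uma ∩ Keiko: 07:00–10:30, 11:30–12:00, 12:30–13:00, 14:30–15:00.
Uma ∩ Keiko ∩ Jamal: 08:30–10:30, 11:30–12:00, 12:30–13:00, 14:30–15:00.
Windows ≥ 30 min: 08:30–10:30, 11:30–12:00, 12:30–13:00, 14:30–15:00.
Earliest such window starts at 08:30.

08:30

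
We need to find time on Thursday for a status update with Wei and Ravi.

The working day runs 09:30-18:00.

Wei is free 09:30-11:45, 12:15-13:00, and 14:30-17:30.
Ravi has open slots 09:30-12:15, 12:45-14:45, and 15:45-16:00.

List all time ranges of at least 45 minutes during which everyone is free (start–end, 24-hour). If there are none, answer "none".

Wei ∩ Ravi: 09:30–11:45, 12:45–13:00, 14:30–14:45, 15:45–16:00.
Windows ≥ 45 min: 09:30–11:45.

09:30–11:45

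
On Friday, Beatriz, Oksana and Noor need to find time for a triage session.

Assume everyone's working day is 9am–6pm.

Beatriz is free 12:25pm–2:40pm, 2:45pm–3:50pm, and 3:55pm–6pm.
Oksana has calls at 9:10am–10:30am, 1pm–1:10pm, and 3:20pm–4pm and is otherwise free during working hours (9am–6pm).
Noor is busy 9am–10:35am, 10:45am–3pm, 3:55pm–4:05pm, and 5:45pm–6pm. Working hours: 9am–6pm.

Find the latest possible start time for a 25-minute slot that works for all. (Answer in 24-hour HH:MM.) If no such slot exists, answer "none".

17:20

Oksana free within 09:00–18:00: 09:00–09:10, 10:30–13:00, 13:10–15:20, 16:00–18:00.
Noor free within 09:00–18:00: 10:35–10:45, 15:00–15:55, 16:05–17:45.
Beatriz ∩ Oksana: 12:25–13:00, 13:10–14:40, 14:45–15:20, 16:00–18:00.
Beatriz ∩ Oksana ∩ Noor: 15:00–15:20, 16:05–17:45.
Windows ≥ 25 min: 16:05–17:45.
Latest start in the last window 16:05–17:45 is 17:45 − 25 min = 17:20.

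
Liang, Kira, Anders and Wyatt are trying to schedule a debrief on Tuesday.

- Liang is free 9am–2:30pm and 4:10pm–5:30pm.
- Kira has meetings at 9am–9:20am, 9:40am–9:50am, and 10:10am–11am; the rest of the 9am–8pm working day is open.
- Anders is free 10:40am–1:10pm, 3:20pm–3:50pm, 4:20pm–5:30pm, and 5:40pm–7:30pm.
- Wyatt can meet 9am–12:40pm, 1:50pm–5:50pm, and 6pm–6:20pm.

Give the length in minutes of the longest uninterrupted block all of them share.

100 minutes

Kira free within 09:00–20:00: 09:20–09:40, 09:50–10:10, 11:00–20:00.
Liang ∩ Kira: 09:20–09:40, 09:50–10:10, 11:00–14:30, 16:10–17:30.
Liang ∩ Kira ∩ Anders: 11:00–13:10, 16:20–17:30.
Liang ∩ Kira ∩ Anders ∩ Wyatt: 11:00–12:40, 16:20–17:30.
Common window lengths: 100, 70 min; longest is 100.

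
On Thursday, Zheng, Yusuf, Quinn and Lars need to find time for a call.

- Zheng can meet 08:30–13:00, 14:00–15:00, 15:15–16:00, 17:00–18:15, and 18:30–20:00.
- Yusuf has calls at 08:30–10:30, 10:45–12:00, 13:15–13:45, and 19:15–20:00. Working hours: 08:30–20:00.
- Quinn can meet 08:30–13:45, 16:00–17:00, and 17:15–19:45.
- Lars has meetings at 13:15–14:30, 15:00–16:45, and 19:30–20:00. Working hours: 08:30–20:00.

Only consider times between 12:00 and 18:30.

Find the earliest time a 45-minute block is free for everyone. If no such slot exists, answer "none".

Yusuf free within 08:30–20:00: 10:30–10:45, 12:00–13:15, 13:45–19:15.
Lars free within 08:30–20:00: 08:30–13:15, 14:30–15:00, 16:45–19:30.
Zheng ∩ Yusuf: 10:30–10:45, 12:00–13:00, 14:00–15:00, 15:15–16:00, 17:00–18:15, 18:30–19:15.
Zheng ∩ Yusuf ∩ Quinn: 10:30–10:45, 12:00–13:00, 17:15–18:15, 18:30–19:15.
Zheng ∩ Yusuf ∩ Quinn ∩ Lars: 10:30–10:45, 12:00–13:00, 17:15–18:15, 18:30–19:15.
Restricted to 12:00–18:30: 12:00–13:00, 17:15–18:15.
Windows ≥ 45 min: 12:00–13:00, 17:15–18:15.
Earliest such window starts at 12:00.

12:00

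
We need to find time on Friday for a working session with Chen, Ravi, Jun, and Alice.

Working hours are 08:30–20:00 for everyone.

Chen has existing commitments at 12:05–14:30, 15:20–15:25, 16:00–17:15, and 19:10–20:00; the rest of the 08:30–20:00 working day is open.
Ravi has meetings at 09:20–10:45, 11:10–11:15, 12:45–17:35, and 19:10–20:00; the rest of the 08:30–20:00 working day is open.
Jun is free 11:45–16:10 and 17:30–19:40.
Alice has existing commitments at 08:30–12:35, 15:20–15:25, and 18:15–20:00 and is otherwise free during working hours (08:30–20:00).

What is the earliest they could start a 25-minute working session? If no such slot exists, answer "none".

Chen free within 08:30–20:00: 08:30–12:05, 14:30–15:20, 15:25–16:00, 17:15–19:10.
Ravi free within 08:30–20:00: 08:30–09:20, 10:45–11:10, 11:15–12:45, 17:35–19:10.
Alice free within 08:30–20:00: 12:35–15:20, 15:25–18:15.
Chen ∩ Ravi: 08:30–09:20, 10:45–11:10, 11:15–12:05, 17:35–19:10.
Chen ∩ Ravi ∩ Jun: 11:45–12:05, 17:35–19:10.
Chen ∩ Ravi ∩ Jun ∩ Alice: 17:35–18:15.
Windows ≥ 25 min: 17:35–18:15.
Earliest such window starts at 17:35.

17:35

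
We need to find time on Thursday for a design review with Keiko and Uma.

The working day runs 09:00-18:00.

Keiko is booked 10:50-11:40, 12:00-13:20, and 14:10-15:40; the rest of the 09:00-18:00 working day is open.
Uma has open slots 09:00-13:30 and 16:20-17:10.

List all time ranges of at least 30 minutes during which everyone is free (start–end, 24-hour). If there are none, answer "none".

09:00–10:50, 16:20–17:10

Keiko free within 09:00–18:00: 09:00–10:50, 11:40–12:00, 13:20–14:10, 15:40–18:00.
Keiko ∩ Uma: 09:00–10:50, 11:40–12:00, 13:20–13:30, 16:20–17:10.
Windows ≥ 30 min: 09:00–10:50, 16:20–17:10.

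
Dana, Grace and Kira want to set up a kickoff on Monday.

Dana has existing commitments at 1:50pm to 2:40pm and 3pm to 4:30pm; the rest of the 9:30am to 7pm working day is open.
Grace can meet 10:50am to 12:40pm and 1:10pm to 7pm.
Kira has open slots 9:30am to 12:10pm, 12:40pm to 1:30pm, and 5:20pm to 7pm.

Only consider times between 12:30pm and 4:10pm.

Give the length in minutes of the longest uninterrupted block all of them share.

20 minutes

Dana free within 09:30–19:00: 09:30–13:50, 14:40–15:00, 16:30–19:00.
Dana ∩ Grace: 10:50–12:40, 13:10–13:50, 14:40–15:00, 16:30–19:00.
Dana ∩ Grace ∩ Kira: 10:50–12:10, 13:10–13:30, 17:20–19:00.
Restricted to 12:30–16:10: 13:10–13:30.
Single common window of 20 minutes.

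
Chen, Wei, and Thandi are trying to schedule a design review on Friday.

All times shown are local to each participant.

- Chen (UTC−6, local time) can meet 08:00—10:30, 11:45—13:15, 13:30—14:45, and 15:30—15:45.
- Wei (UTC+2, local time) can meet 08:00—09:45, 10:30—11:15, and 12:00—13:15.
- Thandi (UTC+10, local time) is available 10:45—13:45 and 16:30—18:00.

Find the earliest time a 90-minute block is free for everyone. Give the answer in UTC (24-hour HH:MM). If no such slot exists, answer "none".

none

Chen → UTC: 14:00–16:30, 17:45–19:15, 19:30–20:45, 21:30–21:45.
Wei → UTC: 06:00–07:45, 08:30–09:15, 10:00–11:15.
Thandi → UTC: 00:45–03:45, 06:30–08:00.
Chen ∩ Wei: (none).
Chen ∩ Wei ∩ Thandi: (none).
Windows ≥ 90 min: (none).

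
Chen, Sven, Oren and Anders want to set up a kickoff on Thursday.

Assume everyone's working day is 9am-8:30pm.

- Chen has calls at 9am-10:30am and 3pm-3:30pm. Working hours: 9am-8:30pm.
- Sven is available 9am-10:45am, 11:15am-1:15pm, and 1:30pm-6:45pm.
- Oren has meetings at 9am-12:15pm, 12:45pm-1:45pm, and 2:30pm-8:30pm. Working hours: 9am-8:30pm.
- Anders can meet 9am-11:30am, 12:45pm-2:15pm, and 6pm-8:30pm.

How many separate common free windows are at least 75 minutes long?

Chen free within 09:00–20:30: 10:30–15:00, 15:30–20:30.
Oren free within 09:00–20:30: 12:15–12:45, 13:45–14:30.
Chen ∩ Sven: 10:30–10:45, 11:15–13:15, 13:30–15:00, 15:30–18:45.
Chen ∩ Sven ∩ Oren: 12:15–12:45, 13:45–14:30.
Chen ∩ Sven ∩ Oren ∩ Anders: 13:45–14:15.
Windows ≥ 75 min: (none).
That's 0 windows.

0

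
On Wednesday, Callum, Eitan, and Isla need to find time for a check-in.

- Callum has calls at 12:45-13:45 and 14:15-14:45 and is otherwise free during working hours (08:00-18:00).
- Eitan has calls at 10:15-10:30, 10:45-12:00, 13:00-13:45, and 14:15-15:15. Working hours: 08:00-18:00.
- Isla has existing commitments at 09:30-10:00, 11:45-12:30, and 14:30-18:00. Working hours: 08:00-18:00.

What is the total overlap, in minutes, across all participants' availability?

165 minutes

Callum free within 08:00–18:00: 08:00–12:45, 13:45–14:15, 14:45–18:00.
Eitan free within 08:00–18:00: 08:00–10:15, 10:30–10:45, 12:00–13:00, 13:45–14:15, 15:15–18:00.
Isla free within 08:00–18:00: 08:00–09:30, 10:00–11:45, 12:30–14:30.
Callum ∩ Eitan: 08:00–10:15, 10:30–10:45, 12:00–12:45, 13:45–14:15, 15:15–18:00.
Callum ∩ Eitan ∩ Isla: 08:00–09:30, 10:00–10:15, 10:30–10:45, 12:30–12:45, 13:45–14:15.
Total common minutes: 90 + 15 + 15 + 15 + 30 = 165.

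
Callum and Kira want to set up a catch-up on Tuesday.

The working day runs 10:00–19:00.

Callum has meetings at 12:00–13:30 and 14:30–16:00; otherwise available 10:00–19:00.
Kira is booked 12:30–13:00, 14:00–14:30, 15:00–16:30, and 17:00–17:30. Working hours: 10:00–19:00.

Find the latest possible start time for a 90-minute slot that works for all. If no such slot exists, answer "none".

Callum free within 10:00–19:00: 10:00–12:00, 13:30–14:30, 16:00–19:00.
Kira free within 10:00–19:00: 10:00–12:30, 13:00–14:00, 14:30–15:00, 16:30–17:00, 17:30–19:00.
Callum ∩ Kira: 10:00–12:00, 13:30–14:00, 16:30–17:00, 17:30–19:00.
Windows ≥ 90 min: 10:00–12:00, 17:30–19:00.
Latest start in the last window 17:30–19:00 is 19:00 − 90 min = 17:30.

17:30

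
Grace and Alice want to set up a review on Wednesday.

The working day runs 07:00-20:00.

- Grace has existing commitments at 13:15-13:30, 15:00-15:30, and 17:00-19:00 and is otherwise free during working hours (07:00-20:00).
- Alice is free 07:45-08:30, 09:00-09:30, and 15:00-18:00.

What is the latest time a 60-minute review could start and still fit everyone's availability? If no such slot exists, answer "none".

16:00

Grace free within 07:00–20:00: 07:00–13:15, 13:30–15:00, 15:30–17:00, 19:00–20:00.
Grace ∩ Alice: 07:45–08:30, 09:00–09:30, 15:30–17:00.
Windows ≥ 60 min: 15:30–17:00.
Latest start in the last window 15:30–17:00 is 17:00 − 60 min = 16:00.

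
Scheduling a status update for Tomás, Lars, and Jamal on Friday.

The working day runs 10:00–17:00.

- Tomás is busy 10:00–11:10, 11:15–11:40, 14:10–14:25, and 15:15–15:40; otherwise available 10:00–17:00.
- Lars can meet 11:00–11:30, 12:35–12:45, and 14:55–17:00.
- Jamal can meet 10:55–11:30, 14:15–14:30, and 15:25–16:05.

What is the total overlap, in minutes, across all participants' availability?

30 minutes

Tomás free within 10:00–17:00: 11:10–11:15, 11:40–14:10, 14:25–15:15, 15:40–17:00.
Tomás ∩ Lars: 11:10–11:15, 12:35–12:45, 14:55–15:15, 15:40–17:00.
Tomás ∩ Lars ∩ Jamal: 11:10–11:15, 15:40–16:05.
Total common minutes: 5 + 25 = 30.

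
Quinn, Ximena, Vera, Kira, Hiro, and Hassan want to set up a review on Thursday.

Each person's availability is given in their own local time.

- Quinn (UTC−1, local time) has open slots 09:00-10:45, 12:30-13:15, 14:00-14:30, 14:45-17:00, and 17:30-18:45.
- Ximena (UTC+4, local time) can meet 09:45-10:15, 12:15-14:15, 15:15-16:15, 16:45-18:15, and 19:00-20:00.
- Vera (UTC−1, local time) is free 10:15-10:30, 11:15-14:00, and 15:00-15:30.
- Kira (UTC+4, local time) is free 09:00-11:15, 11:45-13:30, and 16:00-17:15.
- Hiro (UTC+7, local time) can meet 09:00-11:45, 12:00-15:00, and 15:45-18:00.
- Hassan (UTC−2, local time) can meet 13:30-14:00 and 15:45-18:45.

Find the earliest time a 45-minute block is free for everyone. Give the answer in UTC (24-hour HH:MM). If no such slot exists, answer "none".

Quinn → UTC: 10:00–11:45, 13:30–14:15, 15:00–15:30, 15:45–18:00, 18:30–19:45.
Ximena → UTC: 05:45–06:15, 08:15–10:15, 11:15–12:15, 12:45–14:15, 15:00–16:00.
Vera → UTC: 11:15–11:30, 12:15–15:00, 16:00–16:30.
Kira → UTC: 05:00–07:15, 07:45–09:30, 12:00–13:15.
Hiro → UTC: 02:00–04:45, 05:00–08:00, 08:45–11:00.
Hassan → UTC: 15:30–16:00, 17:45–20:45.
Quinn ∩ Ximena: 10:00–10:15, 11:15–11:45, 13:30–14:15, 15:00–15:30, 15:45–16:00.
Quinn ∩ Ximena ∩ Vera: 11:15–11:30, 13:30–14:15.
Quinn ∩ Ximena ∩ Vera ∩ Kira: (none).
Quinn ∩ Ximena ∩ Vera ∩ Kira ∩ Hiro: (none).
Quinn ∩ Ximena ∩ Vera ∩ Kira ∩ Hiro ∩ Hassan: (none).
Windows ≥ 45 min: (none).

none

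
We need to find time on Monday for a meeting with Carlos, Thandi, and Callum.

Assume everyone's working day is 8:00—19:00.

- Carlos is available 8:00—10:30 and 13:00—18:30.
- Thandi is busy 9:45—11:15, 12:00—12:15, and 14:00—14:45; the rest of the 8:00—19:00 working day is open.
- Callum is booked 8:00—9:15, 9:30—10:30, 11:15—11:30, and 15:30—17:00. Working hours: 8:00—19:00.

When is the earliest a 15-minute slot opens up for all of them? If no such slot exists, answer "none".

Thandi free within 08:00–19:00: 08:00–09:45, 11:15–12:00, 12:15–14:00, 14:45–19:00.
Callum free within 08:00–19:00: 09:15–09:30, 10:30–11:15, 11:30–15:30, 17:00–19:00.
Carlos ∩ Thandi: 08:00–09:45, 13:00–14:00, 14:45–18:30.
Carlos ∩ Thandi ∩ Callum: 09:15–09:30, 13:00–14:00, 14:45–15:30, 17:00–18:30.
Windows ≥ 15 min: 09:15–09:30, 13:00–14:00, 14:45–15:30, 17:00–18:30.
Earliest such window starts at 09:15.

09:15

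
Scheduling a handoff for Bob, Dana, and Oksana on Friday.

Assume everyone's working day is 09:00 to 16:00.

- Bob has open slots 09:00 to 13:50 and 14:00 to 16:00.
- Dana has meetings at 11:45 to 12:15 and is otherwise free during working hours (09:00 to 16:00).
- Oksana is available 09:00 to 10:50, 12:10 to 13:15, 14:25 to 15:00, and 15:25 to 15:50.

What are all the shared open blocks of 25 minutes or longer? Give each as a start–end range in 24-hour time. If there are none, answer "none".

Dana free within 09:00–16:00: 09:00–11:45, 12:15–16:00.
Bob ∩ Dana: 09:00–11:45, 12:15–13:50, 14:00–16:00.
Bob ∩ Dana ∩ Oksana: 09:00–10:50, 12:15–13:15, 14:25–15:00, 15:25–15:50.
Windows ≥ 25 min: 09:00–10:50, 12:15–13:15, 14:25–15:00, 15:25–15:50.

09:00–10:50, 12:15–13:15, 14:25–15:00, 15:25–15:50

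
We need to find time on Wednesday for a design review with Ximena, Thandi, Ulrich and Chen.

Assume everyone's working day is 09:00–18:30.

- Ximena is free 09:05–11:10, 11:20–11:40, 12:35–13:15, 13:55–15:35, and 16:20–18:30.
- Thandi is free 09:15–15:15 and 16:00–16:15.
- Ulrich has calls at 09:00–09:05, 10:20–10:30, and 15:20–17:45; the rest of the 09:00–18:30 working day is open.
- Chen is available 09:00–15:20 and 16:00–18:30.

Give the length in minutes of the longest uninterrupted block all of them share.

80 minutes

Ulrich free within 09:00–18:30: 09:05–10:20, 10:30–15:20, 17:45–18:30.
Ximena ∩ Thandi: 09:15–11:10, 11:20–11:40, 12:35–13:15, 13:55–15:15.
Ximena ∩ Thandi ∩ Ulrich: 09:15–10:20, 10:30–11:10, 11:20–11:40, 12:35–13:15, 13:55–15:15.
Ximena ∩ Thandi ∩ Ulrich ∩ Chen: 09:15–10:20, 10:30–11:10, 11:20–11:40, 12:35–13:15, 13:55–15:15.
Common window lengths: 65, 40, 20, 40, 80 min; longest is 80.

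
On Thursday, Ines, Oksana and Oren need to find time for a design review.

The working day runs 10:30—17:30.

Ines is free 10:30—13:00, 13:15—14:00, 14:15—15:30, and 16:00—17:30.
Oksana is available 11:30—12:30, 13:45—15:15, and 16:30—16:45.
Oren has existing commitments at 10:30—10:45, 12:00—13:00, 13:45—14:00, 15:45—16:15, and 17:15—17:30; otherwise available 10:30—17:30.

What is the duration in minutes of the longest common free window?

Oren free within 10:30–17:30: 10:45–12:00, 13:00–13:45, 14:00–15:45, 16:15–17:15.
Ines ∩ Oksana: 11:30–12:30, 13:45–14:00, 14:15–15:15, 16:30–16:45.
Ines ∩ Oksana ∩ Oren: 11:30–12:00, 14:15–15:15, 16:30–16:45.
Common window lengths: 30, 60, 15 min; longest is 60.

60 minutes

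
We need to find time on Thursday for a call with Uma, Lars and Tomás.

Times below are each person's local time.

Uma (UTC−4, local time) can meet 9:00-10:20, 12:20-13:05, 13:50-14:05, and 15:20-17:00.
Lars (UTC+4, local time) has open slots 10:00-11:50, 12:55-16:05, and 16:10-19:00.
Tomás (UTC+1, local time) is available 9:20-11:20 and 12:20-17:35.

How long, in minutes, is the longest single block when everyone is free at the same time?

80 minutes

Uma → UTC: 13:00–14:20, 16:20–17:05, 17:50–18:05, 19:20–21:00.
Lars → UTC: 06:00–07:50, 08:55–12:05, 12:10–15:00.
Tomás → UTC: 08:20–10:20, 11:20–16:35.
Uma ∩ Lars: 13:00–14:20.
Uma ∩ Lars ∩ Tomás: 13:00–14:20.
Single common window of 80 minutes.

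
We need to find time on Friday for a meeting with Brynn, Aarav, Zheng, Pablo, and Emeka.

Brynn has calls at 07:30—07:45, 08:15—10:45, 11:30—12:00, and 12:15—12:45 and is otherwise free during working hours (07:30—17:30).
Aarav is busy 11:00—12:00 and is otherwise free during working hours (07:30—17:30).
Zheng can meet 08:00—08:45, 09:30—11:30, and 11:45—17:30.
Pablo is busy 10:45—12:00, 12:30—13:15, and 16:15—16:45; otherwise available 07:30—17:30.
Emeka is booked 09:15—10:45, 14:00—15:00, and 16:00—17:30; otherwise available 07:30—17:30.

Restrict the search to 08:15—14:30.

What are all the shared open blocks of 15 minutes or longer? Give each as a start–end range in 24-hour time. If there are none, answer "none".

Brynn free within 07:30–17:30: 07:45–08:15, 10:45–11:30, 12:00–12:15, 12:45–17:30.
Aarav free within 07:30–17:30: 07:30–11:00, 12:00–17:30.
Pablo free within 07:30–17:30: 07:30–10:45, 12:00–12:30, 13:15–16:15, 16:45–17:30.
Emeka free within 07:30–17:30: 07:30–09:15, 10:45–14:00, 15:00–16:00.
Brynn ∩ Aarav: 07:45–08:15, 10:45–11:00, 12:00–12:15, 12:45–17:30.
Brynn ∩ Aarav ∩ Zheng: 08:00–08:15, 10:45–11:00, 12:00–12:15, 12:45–17:30.
Brynn ∩ Aarav ∩ Zheng ∩ Pablo: 08:00–08:15, 12:00–12:15, 13:15–16:15, 16:45–17:30.
Brynn ∩ Aarav ∩ Zheng ∩ Pablo ∩ Emeka: 08:00–08:15, 12:00–12:15, 13:15–14:00, 15:00–16:00.
Restricted to 08:15–14:30: 12:00–12:15, 13:15–14:00.
Windows ≥ 15 min: 12:00–12:15, 13:15–14:00.

12:00–12:15, 13:15–14:00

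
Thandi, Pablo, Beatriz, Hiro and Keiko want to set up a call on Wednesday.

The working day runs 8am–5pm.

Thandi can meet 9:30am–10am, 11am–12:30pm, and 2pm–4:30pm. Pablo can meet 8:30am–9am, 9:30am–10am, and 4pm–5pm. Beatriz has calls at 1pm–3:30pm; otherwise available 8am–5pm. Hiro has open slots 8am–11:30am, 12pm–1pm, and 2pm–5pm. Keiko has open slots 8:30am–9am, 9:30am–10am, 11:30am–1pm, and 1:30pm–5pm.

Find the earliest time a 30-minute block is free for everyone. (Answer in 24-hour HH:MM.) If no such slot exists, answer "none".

09:30

Beatriz free within 08:00–17:00: 08:00–13:00, 15:30–17:00.
Thandi ∩ Pablo: 09:30–10:00, 16:00–16:30.
Thandi ∩ Pablo ∩ Beatriz: 09:30–10:00, 16:00–16:30.
Thandi ∩ Pablo ∩ Beatriz ∩ Hiro: 09:30–10:00, 16:00–16:30.
Thandi ∩ Pablo ∩ Beatriz ∩ Hiro ∩ Keiko: 09:30–10:00, 16:00–16:30.
Windows ≥ 30 min: 09:30–10:00, 16:00–16:30.
Earliest such window starts at 09:30.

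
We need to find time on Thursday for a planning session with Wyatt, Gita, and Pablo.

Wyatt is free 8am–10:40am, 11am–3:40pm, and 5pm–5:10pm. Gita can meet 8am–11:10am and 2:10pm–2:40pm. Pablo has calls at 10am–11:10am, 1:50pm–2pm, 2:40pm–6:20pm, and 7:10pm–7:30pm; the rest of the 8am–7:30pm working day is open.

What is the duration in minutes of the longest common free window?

Pablo free within 08:00–19:30: 08:00–10:00, 11:10–13:50, 14:00–14:40, 18:20–19:10.
Wyatt ∩ Gita: 08:00–10:40, 11:00–11:10, 14:10–14:40.
Wyatt ∩ Gita ∩ Pablo: 08:00–10:00, 14:10–14:40.
Common window lengths: 120, 30 min; longest is 120.

120 minutes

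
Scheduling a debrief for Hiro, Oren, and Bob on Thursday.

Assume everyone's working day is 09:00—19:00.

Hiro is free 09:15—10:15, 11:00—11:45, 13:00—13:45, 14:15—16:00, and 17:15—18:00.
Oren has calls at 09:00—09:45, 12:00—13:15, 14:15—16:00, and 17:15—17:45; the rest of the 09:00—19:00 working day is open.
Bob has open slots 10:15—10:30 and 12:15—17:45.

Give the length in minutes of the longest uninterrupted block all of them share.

30 minutes

Oren free within 09:00–19:00: 09:45–12:00, 13:15–14:15, 16:00–17:15, 17:45–19:00.
Hiro ∩ Oren: 09:45–10:15, 11:00–11:45, 13:15–13:45, 17:45–18:00.
Hiro ∩ Oren ∩ Bob: 13:15–13:45.
Single common window of 30 minutes.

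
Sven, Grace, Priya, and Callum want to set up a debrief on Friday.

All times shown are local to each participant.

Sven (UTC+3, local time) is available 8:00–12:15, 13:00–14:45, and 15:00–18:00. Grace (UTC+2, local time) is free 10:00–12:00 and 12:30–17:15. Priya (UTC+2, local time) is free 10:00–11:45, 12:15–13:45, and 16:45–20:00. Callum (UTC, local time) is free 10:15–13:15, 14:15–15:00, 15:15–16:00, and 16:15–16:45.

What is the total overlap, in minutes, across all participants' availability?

Sven → UTC: 05:00–09:15, 10:00–11:45, 12:00–15:00.
Grace → UTC: 08:00–10:00, 10:30–15:15.
Priya → UTC: 08:00–09:45, 10:15–11:45, 14:45–18:00.
Callum → UTC: 10:15–13:15, 14:15–15:00, 15:15–16:00, 16:15–16:45.
Sven ∩ Grace: 08:00–09:15, 10:30–11:45, 12:00–15:00.
Sven ∩ Grace ∩ Priya: 08:00–09:15, 10:30–11:45, 14:45–15:00.
Sven ∩ Grace ∩ Priya ∩ Callum: 10:30–11:45, 14:45–15:00.
Total common minutes: 75 + 15 = 90.

90 minutes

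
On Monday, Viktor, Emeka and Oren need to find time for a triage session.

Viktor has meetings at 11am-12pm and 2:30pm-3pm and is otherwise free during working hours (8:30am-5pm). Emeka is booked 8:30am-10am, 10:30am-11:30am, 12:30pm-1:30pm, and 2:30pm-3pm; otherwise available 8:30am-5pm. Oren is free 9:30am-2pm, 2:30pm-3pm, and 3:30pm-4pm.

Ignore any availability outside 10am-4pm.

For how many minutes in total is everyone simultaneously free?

Viktor free within 08:30–17:00: 08:30–11:00, 12:00–14:30, 15:00–17:00.
Emeka free within 08:30–17:00: 10:00–10:30, 11:30–12:30, 13:30–14:30, 15:00–17:00.
Viktor ∩ Emeka: 10:00–10:30, 12:00–12:30, 13:30–14:30, 15:00–17:00.
Viktor ∩ Emeka ∩ Oren: 10:00–10:30, 12:00–12:30, 13:30–14:00, 15:30–16:00.
Restricted to 10:00–16:00: 10:00–10:30, 12:00–12:30, 13:30–14:00, 15:30–16:00.
Total common minutes: 30 + 30 + 30 + 30 = 120.

120 minutes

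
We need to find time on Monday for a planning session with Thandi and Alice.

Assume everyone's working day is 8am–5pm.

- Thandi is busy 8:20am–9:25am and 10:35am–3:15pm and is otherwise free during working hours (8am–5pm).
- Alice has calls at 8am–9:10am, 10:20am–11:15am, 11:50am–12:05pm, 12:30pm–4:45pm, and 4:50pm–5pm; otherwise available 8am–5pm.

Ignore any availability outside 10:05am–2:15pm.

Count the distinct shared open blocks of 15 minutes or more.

1

Thandi free within 08:00–17:00: 08:00–08:20, 09:25–10:35, 15:15–17:00.
Alice free within 08:00–17:00: 09:10–10:20, 11:15–11:50, 12:05–12:30, 16:45–16:50.
Thandi ∩ Alice: 09:25–10:20, 16:45–16:50.
Restricted to 10:05–14:15: 10:05–10:20.
Windows ≥ 15 min: 10:05–10:20.
That's 1 window.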